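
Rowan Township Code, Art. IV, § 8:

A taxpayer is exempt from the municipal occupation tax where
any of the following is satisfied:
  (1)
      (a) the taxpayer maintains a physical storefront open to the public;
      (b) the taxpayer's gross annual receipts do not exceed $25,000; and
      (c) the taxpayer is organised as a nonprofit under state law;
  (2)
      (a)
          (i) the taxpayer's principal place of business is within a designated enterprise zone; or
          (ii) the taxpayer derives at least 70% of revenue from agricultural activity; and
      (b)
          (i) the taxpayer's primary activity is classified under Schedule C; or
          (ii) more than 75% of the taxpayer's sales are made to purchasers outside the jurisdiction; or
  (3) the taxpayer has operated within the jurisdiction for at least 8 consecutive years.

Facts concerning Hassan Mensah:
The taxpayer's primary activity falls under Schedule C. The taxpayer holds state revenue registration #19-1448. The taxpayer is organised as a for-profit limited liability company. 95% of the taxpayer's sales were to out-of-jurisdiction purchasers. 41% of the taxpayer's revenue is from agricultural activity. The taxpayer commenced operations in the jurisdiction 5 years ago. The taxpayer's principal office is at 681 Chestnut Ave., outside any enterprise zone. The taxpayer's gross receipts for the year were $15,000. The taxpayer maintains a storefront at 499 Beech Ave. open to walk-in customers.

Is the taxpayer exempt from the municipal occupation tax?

No — not exempt.

(a) has storefront — met.
(b) receipts ≤ $25,000 — holds.
(c) nonprofit — not met.
(1): T AND T AND F → false.
(i) in enterprise zone — not met.
(ii) ≥70% agricultural — not met.
So (a) is not satisfied (F OR F).
(i) Schedule C activity — satisfied.
(ii) >75% out-of-jur. sales — holds.
So (b) is satisfied (T OR T).
(2) = F AND T = false.
(3) ≥ 8 yrs in jurisdiction — fails.
Overall = F OR F OR F = false.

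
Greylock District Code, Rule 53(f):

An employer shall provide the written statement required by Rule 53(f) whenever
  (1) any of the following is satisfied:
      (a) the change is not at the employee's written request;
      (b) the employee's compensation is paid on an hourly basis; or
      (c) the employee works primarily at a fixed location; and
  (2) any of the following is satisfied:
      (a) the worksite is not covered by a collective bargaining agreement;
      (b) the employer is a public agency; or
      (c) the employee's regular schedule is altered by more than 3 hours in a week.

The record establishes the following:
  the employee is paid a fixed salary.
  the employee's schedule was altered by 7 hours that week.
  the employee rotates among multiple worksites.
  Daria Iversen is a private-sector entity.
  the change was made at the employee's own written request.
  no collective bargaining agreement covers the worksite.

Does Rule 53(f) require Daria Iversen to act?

(a) not employee-requested — not satisfied.
(b) hourly-paid — fails.
(c) fixed location — fails.
(1): F OR F OR F → false.
(a) no CBA — satisfied.
(b) public agency — not satisfied.
(c) schedule shift > 3h — holds.
(2): T OR F OR T → true.
Overall = F AND T = false.

No — not required.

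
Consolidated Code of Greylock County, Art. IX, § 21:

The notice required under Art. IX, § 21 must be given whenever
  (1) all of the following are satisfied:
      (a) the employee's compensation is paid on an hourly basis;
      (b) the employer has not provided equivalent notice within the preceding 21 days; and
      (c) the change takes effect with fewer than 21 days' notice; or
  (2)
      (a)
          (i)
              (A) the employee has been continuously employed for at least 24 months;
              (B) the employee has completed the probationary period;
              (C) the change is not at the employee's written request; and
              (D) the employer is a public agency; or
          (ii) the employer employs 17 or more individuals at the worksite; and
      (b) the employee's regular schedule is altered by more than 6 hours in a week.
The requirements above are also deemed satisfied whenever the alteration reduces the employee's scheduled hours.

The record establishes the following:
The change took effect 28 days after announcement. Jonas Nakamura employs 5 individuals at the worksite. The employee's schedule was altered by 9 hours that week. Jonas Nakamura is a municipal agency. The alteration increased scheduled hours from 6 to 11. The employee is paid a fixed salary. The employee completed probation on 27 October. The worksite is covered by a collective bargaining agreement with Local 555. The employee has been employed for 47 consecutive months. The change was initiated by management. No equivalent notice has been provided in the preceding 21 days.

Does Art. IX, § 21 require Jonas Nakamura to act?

Yes — required.

(a) hourly-paid — fails.
(b) no recent notice — satisfied.
(c) < 21 days' notice — not satisfied.
So (1) is not satisfied (F AND T AND F).
(A) tenure ≥ 24 mo. — satisfied.
(B) past probation — satisfied.
(C) not employee-requested — holds.
(D) public agency — satisfied.
(i): T AND T AND T AND T → true.
(ii) ≥ 17 at site — not satisfied.
(a): T OR F → true.
(b) schedule shift > 6h — holds.
So (2) is satisfied (T AND T).
Overall = F OR T = true.
Exception (hours reduced) — not satisfied.
Result: main true OR exception false → true.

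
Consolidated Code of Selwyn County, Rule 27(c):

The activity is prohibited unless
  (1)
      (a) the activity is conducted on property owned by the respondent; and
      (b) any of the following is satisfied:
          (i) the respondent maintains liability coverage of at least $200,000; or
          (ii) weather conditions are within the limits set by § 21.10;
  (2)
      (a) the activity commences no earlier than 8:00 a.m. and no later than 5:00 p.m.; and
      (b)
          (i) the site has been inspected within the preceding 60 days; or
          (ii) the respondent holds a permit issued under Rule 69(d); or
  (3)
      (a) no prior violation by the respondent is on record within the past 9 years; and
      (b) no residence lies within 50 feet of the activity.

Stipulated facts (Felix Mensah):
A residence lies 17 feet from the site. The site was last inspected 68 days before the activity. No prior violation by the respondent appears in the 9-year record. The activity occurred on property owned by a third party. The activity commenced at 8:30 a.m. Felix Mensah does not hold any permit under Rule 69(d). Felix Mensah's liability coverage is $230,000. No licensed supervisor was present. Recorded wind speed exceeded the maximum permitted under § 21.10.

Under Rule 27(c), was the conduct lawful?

No — unlawful.

(a) own property — not satisfied.
(i) coverage ≥ $200,000 — holds.
(ii) weather ok — not met.
(b): T OR F → true.
(1): F AND T → false.
(a) start within hours — holds.
(i) site inspected — not met.
(ii) holds permit — not satisfied.
(b): F OR F → false.
So (2) is not satisfied (T AND F).
(a) no prior violation — holds.
(b) no residence in 50 ft — fails.
(3) = T AND F = false.
So Overall is not satisfied (F OR F OR F).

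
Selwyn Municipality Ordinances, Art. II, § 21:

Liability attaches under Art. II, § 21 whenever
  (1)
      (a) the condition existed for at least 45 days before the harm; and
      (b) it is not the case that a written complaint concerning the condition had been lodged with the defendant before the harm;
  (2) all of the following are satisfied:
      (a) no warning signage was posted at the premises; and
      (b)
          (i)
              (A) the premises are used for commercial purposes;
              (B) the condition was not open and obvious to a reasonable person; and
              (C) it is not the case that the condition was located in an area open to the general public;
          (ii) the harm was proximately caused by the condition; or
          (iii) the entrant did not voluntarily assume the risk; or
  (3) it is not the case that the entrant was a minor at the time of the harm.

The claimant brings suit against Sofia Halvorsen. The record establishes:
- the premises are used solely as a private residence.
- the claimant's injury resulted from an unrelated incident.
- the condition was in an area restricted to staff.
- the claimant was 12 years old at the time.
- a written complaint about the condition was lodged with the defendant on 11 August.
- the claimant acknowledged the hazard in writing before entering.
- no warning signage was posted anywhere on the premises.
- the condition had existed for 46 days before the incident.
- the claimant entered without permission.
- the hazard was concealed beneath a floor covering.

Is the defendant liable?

No — not liable.

(a) condition ≥45 days old — satisfied.
(b) not (complaint lodged) — fails.
So (1) is not satisfied (T AND F).
(a) no signage posted — holds.
(A) commercial use — fails.
(B) not open/obvious — holds.
(C) not (public area) — satisfied.
So (i) is not satisfied (F AND T AND T).
(ii) proximate cause — fails.
(iii) no assumed risk — not satisfied.
(b): F OR F OR F → false.
(2): T AND F → false.
(3) not (entrant a minor) — not satisfied.
Overall = F OR F OR F = false.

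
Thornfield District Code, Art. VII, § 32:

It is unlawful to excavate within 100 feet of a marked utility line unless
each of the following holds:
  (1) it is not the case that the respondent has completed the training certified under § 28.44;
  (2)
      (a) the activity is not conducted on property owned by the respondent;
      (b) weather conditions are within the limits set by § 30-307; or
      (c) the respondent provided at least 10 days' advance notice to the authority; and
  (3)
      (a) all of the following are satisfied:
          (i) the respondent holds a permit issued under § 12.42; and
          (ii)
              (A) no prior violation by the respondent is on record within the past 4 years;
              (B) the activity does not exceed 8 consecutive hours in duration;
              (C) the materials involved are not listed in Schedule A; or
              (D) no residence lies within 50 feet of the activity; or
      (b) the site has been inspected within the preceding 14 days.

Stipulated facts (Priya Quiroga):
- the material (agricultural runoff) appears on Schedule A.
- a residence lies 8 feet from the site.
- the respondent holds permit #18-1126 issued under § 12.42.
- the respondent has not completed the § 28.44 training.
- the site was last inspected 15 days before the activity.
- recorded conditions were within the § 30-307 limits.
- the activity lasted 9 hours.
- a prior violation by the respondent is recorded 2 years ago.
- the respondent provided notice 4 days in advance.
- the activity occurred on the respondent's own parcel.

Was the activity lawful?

(1) not (training certified) — satisfied.
(a) not (own property) — not met.
(b) weather ok — met.
(c) ≥10 days' notice — not satisfied.
So (2) is satisfied (F OR T OR F).
(i) holds permit — satisfied.
(A) no prior violation — fails.
(B) ≤ 8 hrs duration — not satisfied.
(C) not (Schedule A material) — not met.
(D) no residence in 50 ft — not met.
(ii): F OR F OR F OR F → false.
(a): T AND F → false.
(b) site inspected — fails.
(3) = F OR F = false.
Overall = T AND T AND F = false.

No — unlawful.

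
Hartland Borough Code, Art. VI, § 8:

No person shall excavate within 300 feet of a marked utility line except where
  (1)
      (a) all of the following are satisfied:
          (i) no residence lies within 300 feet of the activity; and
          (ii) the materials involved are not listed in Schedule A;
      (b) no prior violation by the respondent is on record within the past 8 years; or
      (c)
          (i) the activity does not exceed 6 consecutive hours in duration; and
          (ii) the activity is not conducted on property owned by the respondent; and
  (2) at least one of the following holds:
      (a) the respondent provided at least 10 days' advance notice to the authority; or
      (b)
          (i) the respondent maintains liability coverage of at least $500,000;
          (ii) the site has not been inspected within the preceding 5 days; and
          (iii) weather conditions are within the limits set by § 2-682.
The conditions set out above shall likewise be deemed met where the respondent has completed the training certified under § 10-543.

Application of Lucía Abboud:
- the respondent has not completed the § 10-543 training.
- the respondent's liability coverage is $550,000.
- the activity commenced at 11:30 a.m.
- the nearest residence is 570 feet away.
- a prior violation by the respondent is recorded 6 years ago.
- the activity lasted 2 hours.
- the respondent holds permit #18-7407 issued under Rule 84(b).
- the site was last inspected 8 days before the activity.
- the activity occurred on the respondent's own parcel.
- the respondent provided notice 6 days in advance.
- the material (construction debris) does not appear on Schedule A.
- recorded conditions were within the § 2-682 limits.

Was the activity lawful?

Yes — lawful.

(i) no residence in 300 ft — holds.
(ii) not (Schedule A material) — holds.
(a) = T AND T = true.
(b) no prior violation — not met.
(i) ≤ 6 hrs duration — holds.
(ii) not (own property) — not met.
So (c) is not satisfied (T AND F).
So (1) is satisfied (T OR F OR F).
(a) ≥10 days' notice — not satisfied.
(i) coverage ≥ $500,000 — holds.
(ii) not (site inspected) — holds.
(iii) weather ok — satisfied.
So (b) is satisfied (T AND T AND T).
(2) = F OR T = true.
Overall: T AND T → true.
Exception (training certified) — not satisfied.
Result: main true OR exception false → true.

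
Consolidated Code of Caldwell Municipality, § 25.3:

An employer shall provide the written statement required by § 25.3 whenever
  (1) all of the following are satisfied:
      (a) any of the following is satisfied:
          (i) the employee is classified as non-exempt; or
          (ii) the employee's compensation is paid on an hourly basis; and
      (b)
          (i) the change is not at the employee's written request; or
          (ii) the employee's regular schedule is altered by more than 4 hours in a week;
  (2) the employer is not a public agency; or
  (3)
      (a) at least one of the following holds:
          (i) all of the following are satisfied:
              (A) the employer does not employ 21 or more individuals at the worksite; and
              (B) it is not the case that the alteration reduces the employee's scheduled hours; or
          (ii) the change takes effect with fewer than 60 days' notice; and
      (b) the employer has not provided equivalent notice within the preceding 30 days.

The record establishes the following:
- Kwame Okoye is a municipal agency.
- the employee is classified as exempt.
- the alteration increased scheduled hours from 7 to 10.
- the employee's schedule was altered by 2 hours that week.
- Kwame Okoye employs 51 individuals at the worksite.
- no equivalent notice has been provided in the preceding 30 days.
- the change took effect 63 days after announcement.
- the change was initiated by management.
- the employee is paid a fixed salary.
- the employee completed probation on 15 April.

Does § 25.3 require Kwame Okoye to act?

No — not required.

(i) non-exempt — fails.
(ii) hourly-paid — not satisfied.
So (a) is not satisfied (F OR F).
(i) not employee-requested — holds.
(ii) schedule shift > 4h — not met.
(b) = T OR F = true.
(1): F AND T → false.
(2) not (public agency) — not satisfied.
(A) not (≥ 21 at site) — fails.
(B) not (hours reduced) — met.
(i): F AND T → false.
(ii) < 60 days' notice — not satisfied.
(a): F OR F → false.
(b) no recent notice — met.
(3): F AND T → false.
Overall: F OR F OR F → false.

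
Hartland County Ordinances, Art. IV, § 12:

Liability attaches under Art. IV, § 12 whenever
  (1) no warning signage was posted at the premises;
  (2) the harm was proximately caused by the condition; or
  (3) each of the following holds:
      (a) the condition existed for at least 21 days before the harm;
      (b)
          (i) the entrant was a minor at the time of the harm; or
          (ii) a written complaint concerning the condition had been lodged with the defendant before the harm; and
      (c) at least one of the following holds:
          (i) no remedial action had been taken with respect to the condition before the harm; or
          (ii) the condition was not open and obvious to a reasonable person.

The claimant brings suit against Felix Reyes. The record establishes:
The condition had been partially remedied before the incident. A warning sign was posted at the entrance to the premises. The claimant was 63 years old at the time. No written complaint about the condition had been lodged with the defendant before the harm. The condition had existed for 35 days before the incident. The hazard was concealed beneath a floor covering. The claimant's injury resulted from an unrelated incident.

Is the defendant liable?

(1) no signage posted — fails.
(2) proximate cause — not met.
(a) condition ≥21 days old — satisfied.
(i) entrant a minor — fails.
(ii) complaint lodged — not satisfied.
(b): F OR F → false.
(i) no remedial action — not met.
(ii) not open/obvious — holds.
(c): F OR T → true.
So (3) is not satisfied (T AND F AND T).
Overall = F OR F OR F = false.

No — not liable.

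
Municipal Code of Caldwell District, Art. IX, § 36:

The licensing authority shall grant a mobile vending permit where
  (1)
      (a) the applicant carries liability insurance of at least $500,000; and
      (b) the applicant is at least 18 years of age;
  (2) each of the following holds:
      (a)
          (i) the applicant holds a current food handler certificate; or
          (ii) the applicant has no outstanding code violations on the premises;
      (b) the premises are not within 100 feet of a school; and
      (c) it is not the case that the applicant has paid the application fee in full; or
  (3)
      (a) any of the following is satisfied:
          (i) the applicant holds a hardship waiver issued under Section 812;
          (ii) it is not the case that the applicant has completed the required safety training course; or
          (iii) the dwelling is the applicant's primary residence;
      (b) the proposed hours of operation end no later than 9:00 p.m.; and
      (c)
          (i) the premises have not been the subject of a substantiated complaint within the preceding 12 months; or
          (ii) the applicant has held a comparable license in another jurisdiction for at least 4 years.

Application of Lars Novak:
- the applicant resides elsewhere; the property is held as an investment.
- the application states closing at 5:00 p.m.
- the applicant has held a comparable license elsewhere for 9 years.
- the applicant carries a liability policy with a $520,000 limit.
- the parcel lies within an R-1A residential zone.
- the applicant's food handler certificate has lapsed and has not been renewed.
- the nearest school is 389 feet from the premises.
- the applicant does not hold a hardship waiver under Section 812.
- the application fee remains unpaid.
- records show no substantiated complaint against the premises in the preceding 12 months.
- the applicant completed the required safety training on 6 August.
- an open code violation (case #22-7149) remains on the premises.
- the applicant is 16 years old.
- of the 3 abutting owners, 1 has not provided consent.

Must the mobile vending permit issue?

No — denied.

(a) insurance ≥ $500,000 — met.
(b) age ≥ 18 — not satisfied.
(1): T AND F → false.
(i) food handler cert. — not satisfied.
(ii) no code violations — not satisfied.
(a): F OR F → false.
(b) ≥100 ft from school — holds.
(c) not (fee paid) — met.
(2) = F AND T AND T = false.
(i) hardship waiver — not met.
(ii) not (safety training) — fails.
(iii) primary residence — not satisfied.
So (a) is not satisfied (F OR F OR F).
(b) closes by 9 p.m. — holds.
(i) no complaint in 12 mo. — met.
(ii) prior license ≥ 4 yr — satisfied.
(c) = T OR T = true.
(3) = F AND T AND T = false.
So Overall is not satisfied (F OR F OR F).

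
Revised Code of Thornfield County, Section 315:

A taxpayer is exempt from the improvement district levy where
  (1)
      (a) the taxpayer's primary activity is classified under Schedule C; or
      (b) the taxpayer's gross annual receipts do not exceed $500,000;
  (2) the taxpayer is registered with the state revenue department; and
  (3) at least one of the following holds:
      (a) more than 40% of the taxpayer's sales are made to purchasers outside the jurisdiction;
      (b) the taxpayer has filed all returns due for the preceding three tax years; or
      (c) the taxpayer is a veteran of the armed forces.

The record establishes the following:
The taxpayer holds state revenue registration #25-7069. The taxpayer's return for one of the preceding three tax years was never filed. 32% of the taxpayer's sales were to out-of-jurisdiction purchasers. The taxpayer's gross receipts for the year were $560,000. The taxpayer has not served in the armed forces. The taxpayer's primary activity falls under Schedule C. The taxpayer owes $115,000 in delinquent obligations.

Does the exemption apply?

No — not exempt.

(a) Schedule C activity — holds.
(b) receipts ≤ $500,000 — not met.
So (1) is satisfied (T OR F).
(2) state-registered — holds.
(a) >40% out-of-jur. sales — not met.
(b) returns current — not satisfied.
(c) veteran — fails.
(3): F OR F OR F → false.
Overall: T AND T AND F → false.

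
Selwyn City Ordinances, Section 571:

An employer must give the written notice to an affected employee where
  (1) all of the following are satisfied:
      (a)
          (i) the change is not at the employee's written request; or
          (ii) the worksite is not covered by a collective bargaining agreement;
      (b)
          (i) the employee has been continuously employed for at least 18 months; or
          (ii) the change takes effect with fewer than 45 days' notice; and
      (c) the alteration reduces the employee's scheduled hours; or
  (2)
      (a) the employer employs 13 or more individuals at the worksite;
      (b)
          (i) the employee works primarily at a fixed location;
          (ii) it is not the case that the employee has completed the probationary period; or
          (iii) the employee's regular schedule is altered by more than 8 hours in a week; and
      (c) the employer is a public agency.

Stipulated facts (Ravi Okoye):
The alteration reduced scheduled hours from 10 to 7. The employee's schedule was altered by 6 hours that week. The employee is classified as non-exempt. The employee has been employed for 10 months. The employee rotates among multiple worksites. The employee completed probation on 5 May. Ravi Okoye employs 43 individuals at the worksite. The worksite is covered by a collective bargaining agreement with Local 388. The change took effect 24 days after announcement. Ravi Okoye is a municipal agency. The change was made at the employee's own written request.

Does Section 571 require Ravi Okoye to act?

No — not required.

(i) not employee-requested — not met.
(ii) no CBA — fails.
(a) = F OR F = false.
(i) tenure ≥ 18 mo. — fails.
(ii) < 45 days' notice — met.
(b): F OR T → true.
(c) hours reduced — met.
(1): F AND T AND T → false.
(a) ≥ 13 at site — met.
(i) fixed location — fails.
(ii) not (past probation) — not met.
(iii) schedule shift > 8h — not satisfied.
(b): F OR F OR F → false.
(c) public agency — holds.
(2): T AND F AND T → false.
Overall = F OR F = false.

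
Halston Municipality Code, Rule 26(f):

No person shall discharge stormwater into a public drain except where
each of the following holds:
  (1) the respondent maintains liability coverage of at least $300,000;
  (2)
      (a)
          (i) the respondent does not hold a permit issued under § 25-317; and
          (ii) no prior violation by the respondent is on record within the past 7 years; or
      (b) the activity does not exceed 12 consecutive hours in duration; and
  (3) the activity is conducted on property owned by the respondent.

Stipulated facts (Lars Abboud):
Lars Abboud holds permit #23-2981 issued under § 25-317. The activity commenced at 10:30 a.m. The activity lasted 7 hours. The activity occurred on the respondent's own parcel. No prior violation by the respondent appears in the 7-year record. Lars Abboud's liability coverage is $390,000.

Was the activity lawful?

(1) coverage ≥ $300,000 — met.
(i) not (holds permit) — not satisfied.
(ii) no prior violation — satisfied.
So (a) is not satisfied (F AND T).
(b) ≤ 12 hrs duration — satisfied.
(2): F OR T → true.
(3) own property — satisfied.
Overall: T AND T AND T → true.

Yes — lawful.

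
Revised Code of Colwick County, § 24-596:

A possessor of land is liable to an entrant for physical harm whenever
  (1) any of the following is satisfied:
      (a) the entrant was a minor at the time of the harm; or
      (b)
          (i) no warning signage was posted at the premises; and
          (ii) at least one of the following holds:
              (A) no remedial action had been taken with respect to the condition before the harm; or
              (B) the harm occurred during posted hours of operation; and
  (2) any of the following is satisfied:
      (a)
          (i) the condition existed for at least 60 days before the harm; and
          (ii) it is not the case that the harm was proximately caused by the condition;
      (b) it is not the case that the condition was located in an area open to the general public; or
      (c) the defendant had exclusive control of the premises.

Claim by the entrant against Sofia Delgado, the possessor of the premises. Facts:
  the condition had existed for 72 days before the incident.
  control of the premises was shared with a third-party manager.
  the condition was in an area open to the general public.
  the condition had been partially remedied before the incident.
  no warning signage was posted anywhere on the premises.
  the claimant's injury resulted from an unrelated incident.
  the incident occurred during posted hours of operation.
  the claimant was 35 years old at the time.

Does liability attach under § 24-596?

(a) entrant a minor — not satisfied.
(i) no signage posted — met.
(A) no remedial action — fails.
(B) during posted hours — holds.
(ii) = F OR T = true.
(b): T AND T → true.
(1) = F OR T = true.
(i) condition ≥60 days old — met.
(ii) not (proximate cause) — met.
So (a) is satisfied (T AND T).
(b) not (public area) — fails.
(c) exclusive control — not satisfied.
(2): T OR F OR F → true.
Overall: T AND T → true.

Yes — liable.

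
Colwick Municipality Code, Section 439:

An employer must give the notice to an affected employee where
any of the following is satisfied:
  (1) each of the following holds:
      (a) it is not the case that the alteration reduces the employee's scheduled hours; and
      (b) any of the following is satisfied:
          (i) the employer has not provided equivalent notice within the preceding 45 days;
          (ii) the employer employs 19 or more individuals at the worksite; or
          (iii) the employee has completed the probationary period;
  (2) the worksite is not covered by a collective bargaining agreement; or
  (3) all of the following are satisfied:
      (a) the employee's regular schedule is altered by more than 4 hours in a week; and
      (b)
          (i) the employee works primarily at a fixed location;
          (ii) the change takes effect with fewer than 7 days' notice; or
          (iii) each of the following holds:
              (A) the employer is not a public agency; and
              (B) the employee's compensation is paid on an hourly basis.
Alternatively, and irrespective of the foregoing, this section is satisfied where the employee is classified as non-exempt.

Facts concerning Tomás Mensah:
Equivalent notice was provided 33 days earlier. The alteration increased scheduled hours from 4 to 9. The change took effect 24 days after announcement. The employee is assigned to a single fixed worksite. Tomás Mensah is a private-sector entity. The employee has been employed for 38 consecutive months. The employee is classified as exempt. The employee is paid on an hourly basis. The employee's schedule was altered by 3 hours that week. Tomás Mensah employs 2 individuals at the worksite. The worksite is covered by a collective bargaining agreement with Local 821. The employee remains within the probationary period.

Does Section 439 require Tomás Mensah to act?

(a) not (hours reduced) — satisfied.
(i) no recent notice — not satisfied.
(ii) ≥ 19 at site — fails.
(iii) past probation — not satisfied.
(b): F OR F OR F → false.
(1): T AND F → false.
(2) no CBA — not satisfied.
(a) schedule shift > 4h — not met.
(i) fixed location — holds.
(ii) < 7 days' notice — fails.
(A) not (public agency) — holds.
(B) hourly-paid — met.
So (iii) is satisfied (T AND T).
(b) = T OR F OR T = true.
So (3) is not satisfied (F AND T).
Overall: F OR F OR F → false.
Exception (non-exempt) — not satisfied.
Result: main false OR exception false → false.

No — not required.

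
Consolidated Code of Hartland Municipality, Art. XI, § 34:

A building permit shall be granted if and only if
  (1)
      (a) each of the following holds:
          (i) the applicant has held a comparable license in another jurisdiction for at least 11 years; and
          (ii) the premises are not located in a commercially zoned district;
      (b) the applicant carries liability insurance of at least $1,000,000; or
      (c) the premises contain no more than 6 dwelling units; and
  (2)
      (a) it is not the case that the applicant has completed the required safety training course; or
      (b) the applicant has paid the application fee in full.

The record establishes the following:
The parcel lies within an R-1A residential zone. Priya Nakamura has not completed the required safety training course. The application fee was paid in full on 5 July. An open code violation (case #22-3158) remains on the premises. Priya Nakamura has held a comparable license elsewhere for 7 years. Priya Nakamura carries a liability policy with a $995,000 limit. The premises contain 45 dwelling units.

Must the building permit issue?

No — denied.

(i) prior license ≥ 11 yr — not met.
(ii) not (commercially zoned) — holds.
So (a) is not satisfied (F AND T).
(b) insurance ≥ $1,000,000 — not met.
(c) ≤ 6 units — fails.
(1) = F OR F OR F = false.
(a) not (safety training) — satisfied.
(b) fee paid — satisfied.
(2): T OR T → true.
So Overall is not satisfied (F AND T).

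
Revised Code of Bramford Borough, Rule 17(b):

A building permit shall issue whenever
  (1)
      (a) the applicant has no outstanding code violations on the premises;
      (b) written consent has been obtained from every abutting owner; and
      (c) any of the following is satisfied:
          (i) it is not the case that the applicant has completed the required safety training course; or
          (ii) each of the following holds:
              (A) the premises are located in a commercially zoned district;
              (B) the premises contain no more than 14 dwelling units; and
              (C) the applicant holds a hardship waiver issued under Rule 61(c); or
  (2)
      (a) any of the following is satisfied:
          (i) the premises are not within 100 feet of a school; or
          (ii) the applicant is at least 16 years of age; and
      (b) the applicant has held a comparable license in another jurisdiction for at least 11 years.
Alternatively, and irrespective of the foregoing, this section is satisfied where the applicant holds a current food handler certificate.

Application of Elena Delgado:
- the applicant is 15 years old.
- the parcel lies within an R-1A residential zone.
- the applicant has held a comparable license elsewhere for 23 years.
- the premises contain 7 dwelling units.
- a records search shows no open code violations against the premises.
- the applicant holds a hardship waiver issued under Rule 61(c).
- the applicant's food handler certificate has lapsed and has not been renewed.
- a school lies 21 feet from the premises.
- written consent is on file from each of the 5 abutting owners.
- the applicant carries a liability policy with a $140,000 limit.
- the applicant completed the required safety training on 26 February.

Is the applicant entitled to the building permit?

(a) no code violations — met.
(b) all abutters consent — met.
(i) not (safety training) — fails.
(A) commercially zoned — not met.
(B) ≤ 14 units — met.
(C) hardship waiver — satisfied.
So (ii) is not satisfied (F AND T AND T).
(c): F OR F → false.
(1) = T AND T AND F = false.
(i) ≥100 ft from school — not met.
(ii) age ≥ 16 — not met.
So (a) is not satisfied (F OR F).
(b) prior license ≥ 11 yr — met.
So (2) is not satisfied (F AND T).
Overall: F OR F → false.
Exception (food handler cert.) — not satisfied.
Result: main false OR exception false → false.

No — denied.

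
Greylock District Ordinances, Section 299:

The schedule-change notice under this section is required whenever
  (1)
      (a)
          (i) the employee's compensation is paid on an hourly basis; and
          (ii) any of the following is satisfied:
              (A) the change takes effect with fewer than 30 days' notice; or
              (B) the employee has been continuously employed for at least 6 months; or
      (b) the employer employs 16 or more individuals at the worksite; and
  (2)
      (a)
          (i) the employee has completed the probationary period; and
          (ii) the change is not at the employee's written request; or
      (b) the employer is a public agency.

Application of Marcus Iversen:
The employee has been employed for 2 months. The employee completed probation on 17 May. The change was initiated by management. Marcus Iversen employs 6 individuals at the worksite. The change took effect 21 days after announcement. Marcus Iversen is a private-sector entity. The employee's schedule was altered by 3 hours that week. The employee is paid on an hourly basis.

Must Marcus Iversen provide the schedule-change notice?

(i) hourly-paid — holds.
(A) < 30 days' notice — holds.
(B) tenure ≥ 6 mo. — fails.
(ii): T OR F → true.
(a): T AND T → true.
(b) ≥ 16 at site — fails.
(1): T OR F → true.
(i) past probation — met.
(ii) not employee-requested — satisfied.
(a) = T AND T = true.
(b) public agency — not met.
So (2) is satisfied (T OR F).
Overall: T AND T → true.

Yes — required.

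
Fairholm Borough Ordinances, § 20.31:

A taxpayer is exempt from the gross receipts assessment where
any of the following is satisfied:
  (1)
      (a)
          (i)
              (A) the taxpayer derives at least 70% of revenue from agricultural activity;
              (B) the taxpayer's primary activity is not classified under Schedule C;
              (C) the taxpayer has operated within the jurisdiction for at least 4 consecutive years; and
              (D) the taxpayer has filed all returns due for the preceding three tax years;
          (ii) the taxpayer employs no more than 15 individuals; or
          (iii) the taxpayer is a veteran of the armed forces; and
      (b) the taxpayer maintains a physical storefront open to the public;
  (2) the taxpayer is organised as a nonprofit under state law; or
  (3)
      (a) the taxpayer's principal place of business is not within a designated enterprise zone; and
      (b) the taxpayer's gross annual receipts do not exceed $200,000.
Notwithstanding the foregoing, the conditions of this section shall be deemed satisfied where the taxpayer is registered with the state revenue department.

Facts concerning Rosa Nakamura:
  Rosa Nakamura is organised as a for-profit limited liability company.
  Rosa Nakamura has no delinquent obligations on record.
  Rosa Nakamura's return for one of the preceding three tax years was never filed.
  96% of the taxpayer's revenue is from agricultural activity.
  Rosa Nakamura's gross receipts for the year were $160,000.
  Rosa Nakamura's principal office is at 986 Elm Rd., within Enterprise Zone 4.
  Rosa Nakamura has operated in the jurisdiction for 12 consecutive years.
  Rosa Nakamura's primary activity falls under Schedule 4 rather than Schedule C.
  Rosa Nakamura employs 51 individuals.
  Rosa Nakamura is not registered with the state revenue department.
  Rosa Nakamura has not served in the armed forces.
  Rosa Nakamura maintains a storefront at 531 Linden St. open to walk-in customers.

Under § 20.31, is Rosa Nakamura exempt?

(A) ≥70% agricultural — holds.
(B) not (Schedule C activity) — met.
(C) ≥ 4 yrs in jurisdiction — holds.
(D) returns current — fails.
(i) = T AND T AND T AND F = false.
(ii) ≤ 15 employees — not satisfied.
(iii) veteran — not satisfied.
So (a) is not satisfied (F OR F OR F).
(b) has storefront — satisfied.
(1): F AND T → false.
(2) nonprofit — not satisfied.
(a) not (in enterprise zone) — not met.
(b) receipts ≤ $200,000 — satisfied.
(3): F AND T → false.
Overall = F OR F OR F = false.
Exception (state-registered) — not satisfied.
Result: main false OR exception false → false.

No — not exempt.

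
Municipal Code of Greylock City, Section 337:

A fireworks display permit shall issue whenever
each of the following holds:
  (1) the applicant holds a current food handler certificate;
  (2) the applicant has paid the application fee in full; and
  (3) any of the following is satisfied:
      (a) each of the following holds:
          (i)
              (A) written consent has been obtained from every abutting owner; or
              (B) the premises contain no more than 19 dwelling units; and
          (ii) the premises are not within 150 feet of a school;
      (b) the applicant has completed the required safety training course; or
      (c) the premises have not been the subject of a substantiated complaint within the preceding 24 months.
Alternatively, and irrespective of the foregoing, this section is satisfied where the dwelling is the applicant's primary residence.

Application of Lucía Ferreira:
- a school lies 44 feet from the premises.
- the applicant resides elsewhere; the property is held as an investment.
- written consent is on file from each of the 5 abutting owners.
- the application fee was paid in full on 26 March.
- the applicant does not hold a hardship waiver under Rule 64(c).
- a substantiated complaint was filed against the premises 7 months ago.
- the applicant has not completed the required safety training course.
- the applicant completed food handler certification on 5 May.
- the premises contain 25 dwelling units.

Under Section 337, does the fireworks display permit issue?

No — denied.

(1) food handler cert. — holds.
(2) fee paid — satisfied.
(A) all abutters consent — met.
(B) ≤ 19 units — not satisfied.
So (i) is satisfied (T OR F).
(ii) ≥150 ft from school — not met.
(a): T AND F → false.
(b) safety training — fails.
(c) no complaint in 24 mo. — not satisfied.
(3) = F OR F OR F = false.
Overall: T AND T AND F → false.
Exception (primary residence) — not satisfied.
Result: main false OR exception false → false.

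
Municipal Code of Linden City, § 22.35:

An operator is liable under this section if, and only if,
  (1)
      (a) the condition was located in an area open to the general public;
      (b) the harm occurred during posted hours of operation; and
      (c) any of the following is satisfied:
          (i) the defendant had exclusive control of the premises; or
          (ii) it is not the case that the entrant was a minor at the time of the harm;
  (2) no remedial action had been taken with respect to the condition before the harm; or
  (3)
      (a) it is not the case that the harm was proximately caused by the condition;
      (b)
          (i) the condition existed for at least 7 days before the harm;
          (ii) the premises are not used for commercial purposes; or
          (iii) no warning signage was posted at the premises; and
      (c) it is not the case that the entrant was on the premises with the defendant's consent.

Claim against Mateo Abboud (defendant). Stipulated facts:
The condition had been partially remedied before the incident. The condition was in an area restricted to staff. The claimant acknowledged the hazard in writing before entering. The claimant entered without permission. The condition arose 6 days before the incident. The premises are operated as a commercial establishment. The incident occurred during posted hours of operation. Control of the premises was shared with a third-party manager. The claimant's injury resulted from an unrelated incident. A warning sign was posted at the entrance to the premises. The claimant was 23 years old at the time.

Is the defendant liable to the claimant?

(a) public area — not met.
(b) during posted hours — met.
(i) exclusive control — fails.
(ii) not (entrant a minor) — satisfied.
(c) = F OR T = true.
So (1) is not satisfied (F AND T AND T).
(2) no remedial action — not met.
(a) not (proximate cause) — met.
(i) condition ≥7 days old — fails.
(ii) not (commercial use) — fails.
(iii) no signage posted — not met.
(b) = F OR F OR F = false.
(c) not (consent to enter) — holds.
So (3) is not satisfied (T AND F AND T).
Overall: F OR F OR F → false.

No — not liable.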